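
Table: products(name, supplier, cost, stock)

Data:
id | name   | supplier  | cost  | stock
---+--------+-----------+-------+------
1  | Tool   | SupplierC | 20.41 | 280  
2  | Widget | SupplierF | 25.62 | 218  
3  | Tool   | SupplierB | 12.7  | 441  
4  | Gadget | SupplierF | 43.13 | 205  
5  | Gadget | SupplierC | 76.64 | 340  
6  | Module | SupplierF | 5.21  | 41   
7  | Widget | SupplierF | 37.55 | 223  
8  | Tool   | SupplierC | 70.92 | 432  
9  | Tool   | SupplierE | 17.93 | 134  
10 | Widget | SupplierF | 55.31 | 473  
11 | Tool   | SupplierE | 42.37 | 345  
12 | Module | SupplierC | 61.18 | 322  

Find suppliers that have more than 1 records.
SELECT supplier, COUNT(*) as cnt
FROM products
GROUP BY supplier
HAVING COUNT(*) > 1

Result:
  SupplierC: 4
  SupplierE: 2
  SupplierF: 5

Note: HAVING filters groups after aggregation, WHERE filters rows before.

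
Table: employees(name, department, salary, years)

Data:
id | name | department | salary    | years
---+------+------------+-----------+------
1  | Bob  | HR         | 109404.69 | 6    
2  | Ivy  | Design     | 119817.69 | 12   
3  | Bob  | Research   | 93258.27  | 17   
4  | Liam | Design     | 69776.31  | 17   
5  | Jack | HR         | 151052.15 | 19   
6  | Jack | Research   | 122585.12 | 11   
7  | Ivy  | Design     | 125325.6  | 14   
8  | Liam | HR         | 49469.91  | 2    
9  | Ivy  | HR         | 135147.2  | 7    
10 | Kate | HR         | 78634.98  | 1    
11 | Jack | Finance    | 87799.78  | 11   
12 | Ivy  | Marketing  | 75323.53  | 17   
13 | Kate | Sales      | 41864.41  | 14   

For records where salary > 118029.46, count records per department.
SELECT department, COUNT(*)
FROM employees
WHERE salary > 118029.46
GROUP BY department

Note: WHERE filters rows before grouping.

Result:
  Design: 2
  HR: 2
  Research: 1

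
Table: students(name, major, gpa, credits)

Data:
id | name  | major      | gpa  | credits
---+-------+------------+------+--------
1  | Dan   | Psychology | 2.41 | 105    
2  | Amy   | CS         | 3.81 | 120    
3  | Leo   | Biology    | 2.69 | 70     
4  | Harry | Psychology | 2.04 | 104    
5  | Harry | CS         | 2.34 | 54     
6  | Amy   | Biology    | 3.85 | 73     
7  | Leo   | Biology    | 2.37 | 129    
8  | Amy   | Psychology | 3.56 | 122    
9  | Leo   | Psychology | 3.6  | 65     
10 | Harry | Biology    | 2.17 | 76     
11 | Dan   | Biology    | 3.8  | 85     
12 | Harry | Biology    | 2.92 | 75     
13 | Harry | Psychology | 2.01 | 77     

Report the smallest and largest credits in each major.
SELECT major, MIN(credits), MAX(credits)
FROM students
GROUP BY major

Result:
  Biology: min=70, max=129
  CS: min=54, max=120
  Psychology: min=65, max=122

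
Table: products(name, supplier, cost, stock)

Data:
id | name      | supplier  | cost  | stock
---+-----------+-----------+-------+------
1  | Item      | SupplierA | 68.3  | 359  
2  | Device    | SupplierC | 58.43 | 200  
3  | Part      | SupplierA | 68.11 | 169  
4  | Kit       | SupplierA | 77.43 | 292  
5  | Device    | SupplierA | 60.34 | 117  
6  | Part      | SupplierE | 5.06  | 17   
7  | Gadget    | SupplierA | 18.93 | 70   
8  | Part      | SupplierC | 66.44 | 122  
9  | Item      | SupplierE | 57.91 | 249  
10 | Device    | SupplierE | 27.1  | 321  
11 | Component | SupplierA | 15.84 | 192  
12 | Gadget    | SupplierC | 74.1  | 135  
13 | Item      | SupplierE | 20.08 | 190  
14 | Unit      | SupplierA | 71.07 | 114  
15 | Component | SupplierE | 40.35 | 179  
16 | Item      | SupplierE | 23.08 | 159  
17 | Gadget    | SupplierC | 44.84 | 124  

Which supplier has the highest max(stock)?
SELECT supplier, MAX(stock) as val
FROM products
GROUP BY supplier
ORDER BY val DESC
LIMIT 1

Result: SupplierA with max(stock) = 359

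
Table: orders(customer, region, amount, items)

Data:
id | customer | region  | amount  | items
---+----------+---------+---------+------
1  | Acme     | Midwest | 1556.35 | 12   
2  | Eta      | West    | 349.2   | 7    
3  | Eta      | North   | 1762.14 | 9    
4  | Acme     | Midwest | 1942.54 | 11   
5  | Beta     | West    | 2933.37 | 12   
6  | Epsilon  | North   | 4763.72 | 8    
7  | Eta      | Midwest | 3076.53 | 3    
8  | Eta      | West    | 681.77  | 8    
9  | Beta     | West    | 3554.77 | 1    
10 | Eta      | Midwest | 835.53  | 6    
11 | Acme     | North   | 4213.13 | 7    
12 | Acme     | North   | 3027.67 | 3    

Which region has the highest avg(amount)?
SELECT region, AVG(amount) as val
FROM orders
GROUP BY region
ORDER BY val DESC
LIMIT 1

Result: North with avg(amount) = 3441.67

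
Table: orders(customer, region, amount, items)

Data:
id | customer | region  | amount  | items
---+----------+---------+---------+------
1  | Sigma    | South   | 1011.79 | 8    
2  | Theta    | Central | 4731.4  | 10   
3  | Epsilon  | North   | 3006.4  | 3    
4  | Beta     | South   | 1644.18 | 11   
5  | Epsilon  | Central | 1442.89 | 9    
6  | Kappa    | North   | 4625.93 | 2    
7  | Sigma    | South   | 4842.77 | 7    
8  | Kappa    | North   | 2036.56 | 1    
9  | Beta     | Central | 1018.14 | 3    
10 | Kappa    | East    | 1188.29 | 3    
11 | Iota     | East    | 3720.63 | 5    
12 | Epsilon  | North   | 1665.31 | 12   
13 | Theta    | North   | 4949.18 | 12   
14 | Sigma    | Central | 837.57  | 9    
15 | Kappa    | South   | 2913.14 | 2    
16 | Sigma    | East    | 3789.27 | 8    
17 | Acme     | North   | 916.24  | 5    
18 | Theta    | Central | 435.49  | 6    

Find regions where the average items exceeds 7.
SELECT region, AVG(items)
FROM orders
GROUP BY region
HAVING AVG(items) > 7

Result:
  Central: avg=7.40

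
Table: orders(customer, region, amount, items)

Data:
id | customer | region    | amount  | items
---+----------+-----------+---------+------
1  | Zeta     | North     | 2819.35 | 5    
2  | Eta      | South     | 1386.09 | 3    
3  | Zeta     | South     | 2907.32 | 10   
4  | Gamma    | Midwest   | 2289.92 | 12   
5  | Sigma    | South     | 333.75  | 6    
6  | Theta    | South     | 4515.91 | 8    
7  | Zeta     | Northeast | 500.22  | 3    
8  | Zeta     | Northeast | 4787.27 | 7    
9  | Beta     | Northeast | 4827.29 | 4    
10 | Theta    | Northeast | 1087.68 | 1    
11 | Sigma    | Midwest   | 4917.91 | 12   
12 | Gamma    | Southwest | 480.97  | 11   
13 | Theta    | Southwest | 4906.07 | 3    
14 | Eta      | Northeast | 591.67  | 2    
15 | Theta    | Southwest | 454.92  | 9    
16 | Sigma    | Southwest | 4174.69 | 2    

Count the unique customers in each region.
SELECT region, COUNT(DISTINCT customer)
FROM orders
GROUP BY region

Result:
  Midwest: 2 distinct
  North: 1 distinct
  Northeast: 4 distinct
  South: 4 distinct
  Southwest: 3 distinct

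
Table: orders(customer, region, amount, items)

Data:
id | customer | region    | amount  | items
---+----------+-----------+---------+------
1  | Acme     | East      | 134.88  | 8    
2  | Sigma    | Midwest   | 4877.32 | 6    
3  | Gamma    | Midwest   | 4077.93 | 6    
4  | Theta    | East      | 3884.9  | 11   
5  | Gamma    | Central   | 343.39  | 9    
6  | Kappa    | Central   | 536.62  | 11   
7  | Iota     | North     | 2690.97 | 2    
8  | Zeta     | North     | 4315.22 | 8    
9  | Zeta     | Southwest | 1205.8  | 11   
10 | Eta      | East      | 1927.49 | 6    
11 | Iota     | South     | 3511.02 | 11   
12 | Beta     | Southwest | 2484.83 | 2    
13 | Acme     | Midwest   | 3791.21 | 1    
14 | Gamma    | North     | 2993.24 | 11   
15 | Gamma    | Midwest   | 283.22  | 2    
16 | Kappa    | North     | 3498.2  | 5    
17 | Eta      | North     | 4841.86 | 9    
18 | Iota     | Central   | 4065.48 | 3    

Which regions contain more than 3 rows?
SELECT region, COUNT(*) as cnt
FROM orders
GROUP BY region
HAVING COUNT(*) > 3

Result:
  Midwest: 4
  North: 5

Note: HAVING filters groups after aggregation, WHERE filters rows before.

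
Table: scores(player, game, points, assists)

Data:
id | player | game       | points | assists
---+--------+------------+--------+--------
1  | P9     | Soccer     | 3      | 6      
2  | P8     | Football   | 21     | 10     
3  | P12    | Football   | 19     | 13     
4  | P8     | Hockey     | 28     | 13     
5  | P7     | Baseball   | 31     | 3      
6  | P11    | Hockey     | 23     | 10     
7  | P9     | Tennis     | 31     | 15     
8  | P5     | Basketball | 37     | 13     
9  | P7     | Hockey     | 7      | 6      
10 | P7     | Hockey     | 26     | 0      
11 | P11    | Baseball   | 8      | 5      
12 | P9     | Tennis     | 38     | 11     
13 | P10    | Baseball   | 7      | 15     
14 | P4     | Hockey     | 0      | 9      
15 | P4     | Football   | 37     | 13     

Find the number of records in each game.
SELECT game, COUNT(*) as count
FROM scores
GROUP BY game

Result:
  Baseball: 3
  Basketball: 1
  Football: 3
  Hockey: 5
  Soccer: 1
  Tennis: 2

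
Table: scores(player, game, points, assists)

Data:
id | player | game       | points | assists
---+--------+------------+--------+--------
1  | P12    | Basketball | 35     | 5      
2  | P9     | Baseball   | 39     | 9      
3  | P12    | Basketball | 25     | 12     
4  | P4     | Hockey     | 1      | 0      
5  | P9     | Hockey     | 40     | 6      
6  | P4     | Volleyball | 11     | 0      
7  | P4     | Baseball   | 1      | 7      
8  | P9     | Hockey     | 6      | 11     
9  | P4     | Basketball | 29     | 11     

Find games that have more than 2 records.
SELECT game, COUNT(*) as cnt
FROM scores
GROUP BY game
HAVING COUNT(*) > 2

Result:
  Basketball: 3
  Hockey: 3

Note: HAVING filters groups after aggregation, WHERE filters rows before.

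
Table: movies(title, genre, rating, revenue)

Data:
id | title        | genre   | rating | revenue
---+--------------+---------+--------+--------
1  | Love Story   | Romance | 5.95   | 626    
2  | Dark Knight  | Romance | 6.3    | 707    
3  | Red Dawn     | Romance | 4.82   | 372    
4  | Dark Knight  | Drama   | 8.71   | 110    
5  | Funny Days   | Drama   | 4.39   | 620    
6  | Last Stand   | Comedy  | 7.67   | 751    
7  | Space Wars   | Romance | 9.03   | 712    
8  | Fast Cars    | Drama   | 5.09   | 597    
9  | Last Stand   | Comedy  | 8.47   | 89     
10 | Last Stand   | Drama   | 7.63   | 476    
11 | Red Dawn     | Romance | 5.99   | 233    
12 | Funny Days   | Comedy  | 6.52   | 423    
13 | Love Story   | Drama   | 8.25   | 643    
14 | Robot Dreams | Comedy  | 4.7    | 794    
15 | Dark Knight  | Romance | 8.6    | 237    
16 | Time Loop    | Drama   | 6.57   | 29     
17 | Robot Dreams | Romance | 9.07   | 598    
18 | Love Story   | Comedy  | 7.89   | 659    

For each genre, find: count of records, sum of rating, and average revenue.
SELECT genre,
       COUNT(*) as cnt,
       SUM(rating) as total_rating,
       AVG(revenue) as avg_revenue
FROM movies
GROUP BY genre

Result:
  Comedy: 5 records, 35.25 total rating, 543.20 avg revenue
  Drama: 6 records, 40.64 total rating, 412.50 avg revenue
  Romance: 7 records, 49.76 total rating, 497.86 avg revenue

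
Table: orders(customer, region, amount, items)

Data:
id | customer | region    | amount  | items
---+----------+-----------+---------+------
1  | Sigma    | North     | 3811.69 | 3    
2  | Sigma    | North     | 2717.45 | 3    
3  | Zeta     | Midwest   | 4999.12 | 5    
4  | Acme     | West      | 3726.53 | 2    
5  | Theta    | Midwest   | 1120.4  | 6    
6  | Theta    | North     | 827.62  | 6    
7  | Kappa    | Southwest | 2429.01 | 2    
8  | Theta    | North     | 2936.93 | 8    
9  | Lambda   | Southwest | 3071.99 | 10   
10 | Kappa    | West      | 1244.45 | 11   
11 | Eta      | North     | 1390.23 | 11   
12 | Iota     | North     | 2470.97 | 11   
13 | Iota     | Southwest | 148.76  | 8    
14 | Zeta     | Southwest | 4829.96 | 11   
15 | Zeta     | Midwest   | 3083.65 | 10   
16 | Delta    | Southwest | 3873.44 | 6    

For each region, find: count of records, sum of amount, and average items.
SELECT region,
       COUNT(*) as cnt,
       SUM(amount) as total_amount,
       AVG(items) as avg_items
FROM orders
GROUP BY region

Result:
  Midwest: 3 records, 9203.17 total amount, 7.00 avg items
  North: 6 records, 14154.89 total amount, 7.00 avg items
  Southwest: 5 records, 14353.16 total amount, 7.40 avg items
  West: 2 records, 4970.98 total amount, 6.50 avg items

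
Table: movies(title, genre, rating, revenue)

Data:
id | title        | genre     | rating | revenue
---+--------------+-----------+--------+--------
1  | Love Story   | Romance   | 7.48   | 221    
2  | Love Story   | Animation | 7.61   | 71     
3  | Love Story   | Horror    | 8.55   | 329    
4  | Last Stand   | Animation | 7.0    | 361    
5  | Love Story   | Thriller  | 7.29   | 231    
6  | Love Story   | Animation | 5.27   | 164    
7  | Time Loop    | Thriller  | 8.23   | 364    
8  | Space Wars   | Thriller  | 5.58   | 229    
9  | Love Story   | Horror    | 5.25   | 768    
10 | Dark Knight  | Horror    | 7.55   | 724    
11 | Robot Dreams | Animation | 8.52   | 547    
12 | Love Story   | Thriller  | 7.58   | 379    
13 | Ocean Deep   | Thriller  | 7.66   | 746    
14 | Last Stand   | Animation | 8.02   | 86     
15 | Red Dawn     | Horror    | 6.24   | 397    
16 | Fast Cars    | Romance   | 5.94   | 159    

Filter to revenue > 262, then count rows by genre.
SELECT genre, COUNT(*)
FROM movies
WHERE revenue > 262
GROUP BY genre

Note: WHERE filters rows before grouping.

Result:
  Animation: 2
  Horror: 4
  Thriller: 3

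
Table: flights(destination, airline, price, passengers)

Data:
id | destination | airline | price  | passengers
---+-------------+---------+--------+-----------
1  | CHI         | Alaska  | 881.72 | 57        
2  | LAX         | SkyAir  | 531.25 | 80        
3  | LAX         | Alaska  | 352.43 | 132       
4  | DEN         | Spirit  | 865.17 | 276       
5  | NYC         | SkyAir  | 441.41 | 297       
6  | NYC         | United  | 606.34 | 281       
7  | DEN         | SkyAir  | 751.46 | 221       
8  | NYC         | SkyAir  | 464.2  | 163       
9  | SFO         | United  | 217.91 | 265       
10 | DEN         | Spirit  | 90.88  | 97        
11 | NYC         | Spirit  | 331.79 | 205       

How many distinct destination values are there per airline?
SELECT airline, COUNT(DISTINCT destination)
FROM flights
GROUP BY airline

Result:
  Alaska: 2 distinct
  SkyAir: 3 distinct
  Spirit: 2 distinct
  United: 2 distinct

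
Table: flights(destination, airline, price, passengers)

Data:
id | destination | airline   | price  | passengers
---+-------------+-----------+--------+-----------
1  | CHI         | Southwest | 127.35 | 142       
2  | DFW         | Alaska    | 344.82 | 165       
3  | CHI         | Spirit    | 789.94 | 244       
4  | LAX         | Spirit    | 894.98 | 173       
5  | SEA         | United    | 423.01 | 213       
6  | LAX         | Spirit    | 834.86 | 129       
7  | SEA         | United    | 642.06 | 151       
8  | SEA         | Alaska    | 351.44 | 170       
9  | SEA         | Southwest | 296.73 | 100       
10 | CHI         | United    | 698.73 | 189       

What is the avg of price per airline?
SELECT airline, AVG(price) as result
FROM flights
GROUP BY airline

Result:
  Alaska: 348.13
  Southwest: 212.04
  Spirit: 839.93
  United: 587.93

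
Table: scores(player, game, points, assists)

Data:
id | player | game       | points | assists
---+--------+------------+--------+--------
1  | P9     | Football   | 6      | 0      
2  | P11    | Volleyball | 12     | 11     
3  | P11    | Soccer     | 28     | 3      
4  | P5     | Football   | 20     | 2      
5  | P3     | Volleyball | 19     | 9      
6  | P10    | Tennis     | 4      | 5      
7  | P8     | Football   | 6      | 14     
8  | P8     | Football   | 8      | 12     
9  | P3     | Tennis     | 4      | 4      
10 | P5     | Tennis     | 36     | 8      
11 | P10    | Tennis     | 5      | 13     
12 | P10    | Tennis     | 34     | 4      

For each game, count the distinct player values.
SELECT game, COUNT(DISTINCT player)
FROM scores
GROUP BY game

Result:
  Football: 3 distinct
  Soccer: 1 distinct
  Tennis: 3 distinct
  Volleyball: 2 distinct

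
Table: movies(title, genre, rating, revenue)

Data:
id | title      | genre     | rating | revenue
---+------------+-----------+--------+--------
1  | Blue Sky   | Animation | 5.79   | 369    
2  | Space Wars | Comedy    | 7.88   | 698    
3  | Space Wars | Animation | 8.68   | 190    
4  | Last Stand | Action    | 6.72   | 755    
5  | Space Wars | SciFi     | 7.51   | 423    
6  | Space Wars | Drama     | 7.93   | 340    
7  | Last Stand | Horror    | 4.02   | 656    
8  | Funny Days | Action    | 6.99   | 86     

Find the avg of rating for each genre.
SELECT genre, AVG(rating) as result
FROM movies
GROUP BY genre

Result:
  Action: 6.86
  Animation: 7.24
  Comedy: 7.88
  Drama: 7.93
  Horror: 4.02
  SciFi: 7.51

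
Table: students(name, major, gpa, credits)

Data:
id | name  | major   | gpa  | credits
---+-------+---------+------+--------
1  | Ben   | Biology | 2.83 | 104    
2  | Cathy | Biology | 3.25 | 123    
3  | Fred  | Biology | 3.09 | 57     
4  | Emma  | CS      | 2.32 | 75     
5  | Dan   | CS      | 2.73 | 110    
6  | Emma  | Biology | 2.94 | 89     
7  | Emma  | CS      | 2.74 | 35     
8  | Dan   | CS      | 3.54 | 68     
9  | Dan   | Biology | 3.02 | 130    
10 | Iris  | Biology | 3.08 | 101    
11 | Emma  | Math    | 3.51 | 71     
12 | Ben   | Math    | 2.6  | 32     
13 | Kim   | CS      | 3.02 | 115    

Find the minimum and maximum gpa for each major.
SELECT major, MIN(gpa), MAX(gpa)
FROM students
GROUP BY major

Result:
  Biology: min=2.83, max=3.25
  CS: min=2.32, max=3.54
  Math: min=2.60, max=3.51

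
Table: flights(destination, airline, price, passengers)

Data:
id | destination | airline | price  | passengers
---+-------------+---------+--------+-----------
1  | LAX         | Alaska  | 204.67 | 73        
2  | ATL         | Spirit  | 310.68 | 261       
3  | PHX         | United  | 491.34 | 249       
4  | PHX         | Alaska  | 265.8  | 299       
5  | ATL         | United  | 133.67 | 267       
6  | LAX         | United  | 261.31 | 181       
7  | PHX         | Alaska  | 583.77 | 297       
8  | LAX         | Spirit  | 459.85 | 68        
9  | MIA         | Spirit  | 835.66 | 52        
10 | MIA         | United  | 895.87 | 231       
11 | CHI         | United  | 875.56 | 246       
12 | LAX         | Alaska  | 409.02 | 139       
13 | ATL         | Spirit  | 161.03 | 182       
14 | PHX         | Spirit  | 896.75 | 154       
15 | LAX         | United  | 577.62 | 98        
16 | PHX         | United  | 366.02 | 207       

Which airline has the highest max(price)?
SELECT airline, MAX(price) as val
FROM flights
GROUP BY airline
ORDER BY val DESC
LIMIT 1

Result: Spirit with max(price) = 896.75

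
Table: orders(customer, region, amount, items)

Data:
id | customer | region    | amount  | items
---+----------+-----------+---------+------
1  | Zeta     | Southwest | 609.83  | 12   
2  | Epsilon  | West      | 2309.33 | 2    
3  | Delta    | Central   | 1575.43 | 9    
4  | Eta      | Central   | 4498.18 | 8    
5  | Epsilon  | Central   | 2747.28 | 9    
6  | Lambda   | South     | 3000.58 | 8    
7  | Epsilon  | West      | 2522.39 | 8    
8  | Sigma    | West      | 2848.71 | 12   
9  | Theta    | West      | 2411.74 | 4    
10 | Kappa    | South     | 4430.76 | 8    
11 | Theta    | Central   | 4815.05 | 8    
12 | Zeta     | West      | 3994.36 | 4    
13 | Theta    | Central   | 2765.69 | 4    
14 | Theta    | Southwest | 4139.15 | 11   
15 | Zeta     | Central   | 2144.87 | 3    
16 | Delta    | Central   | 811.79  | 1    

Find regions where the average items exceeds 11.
SELECT region, AVG(items)
FROM orders
GROUP BY region
HAVING AVG(items) > 11

Result:
  Southwest: avg=11.50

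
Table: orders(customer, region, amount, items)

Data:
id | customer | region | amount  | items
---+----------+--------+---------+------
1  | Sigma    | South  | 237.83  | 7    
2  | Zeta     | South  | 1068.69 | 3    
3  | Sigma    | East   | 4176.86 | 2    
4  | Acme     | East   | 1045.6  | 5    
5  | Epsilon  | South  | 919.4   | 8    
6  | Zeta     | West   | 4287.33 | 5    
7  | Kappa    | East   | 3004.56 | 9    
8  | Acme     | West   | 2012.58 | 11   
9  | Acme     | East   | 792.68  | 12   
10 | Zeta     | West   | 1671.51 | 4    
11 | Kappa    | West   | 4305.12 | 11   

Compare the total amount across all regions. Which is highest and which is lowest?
SELECT region, SUM(amount)
FROM orders
GROUP BY region
ORDER BY SUM(amount)

All groups:
  South: 2225.92
  East: 9019.70
  West: 12276.54

Highest: West (12276.54)
Lowest: South (2225.92)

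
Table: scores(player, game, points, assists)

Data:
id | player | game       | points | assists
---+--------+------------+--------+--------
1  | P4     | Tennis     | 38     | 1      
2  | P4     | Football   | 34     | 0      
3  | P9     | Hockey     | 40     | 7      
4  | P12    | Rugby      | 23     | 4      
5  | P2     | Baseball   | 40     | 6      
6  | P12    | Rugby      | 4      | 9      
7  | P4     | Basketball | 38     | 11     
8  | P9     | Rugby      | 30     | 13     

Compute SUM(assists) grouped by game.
SELECT game, SUM(assists) as result
FROM scores
GROUP BY game

Result:
  Baseball: 6
  Basketball: 11
  Football: 0
  Hockey: 7
  Rugby: 26
  Tennis: 1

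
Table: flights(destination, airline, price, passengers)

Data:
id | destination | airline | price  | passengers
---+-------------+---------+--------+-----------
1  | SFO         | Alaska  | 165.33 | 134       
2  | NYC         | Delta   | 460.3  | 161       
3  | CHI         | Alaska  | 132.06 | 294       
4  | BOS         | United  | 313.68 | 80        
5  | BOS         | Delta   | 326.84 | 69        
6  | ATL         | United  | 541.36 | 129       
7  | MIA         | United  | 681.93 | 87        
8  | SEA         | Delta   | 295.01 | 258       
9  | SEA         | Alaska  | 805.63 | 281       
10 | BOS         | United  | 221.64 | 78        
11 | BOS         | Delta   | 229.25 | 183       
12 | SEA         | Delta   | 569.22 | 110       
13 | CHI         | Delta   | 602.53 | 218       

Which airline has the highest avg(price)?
SELECT airline, AVG(price) as val
FROM flights
GROUP BY airline
ORDER BY val DESC
LIMIT 1

Result: United with avg(price) = 439.65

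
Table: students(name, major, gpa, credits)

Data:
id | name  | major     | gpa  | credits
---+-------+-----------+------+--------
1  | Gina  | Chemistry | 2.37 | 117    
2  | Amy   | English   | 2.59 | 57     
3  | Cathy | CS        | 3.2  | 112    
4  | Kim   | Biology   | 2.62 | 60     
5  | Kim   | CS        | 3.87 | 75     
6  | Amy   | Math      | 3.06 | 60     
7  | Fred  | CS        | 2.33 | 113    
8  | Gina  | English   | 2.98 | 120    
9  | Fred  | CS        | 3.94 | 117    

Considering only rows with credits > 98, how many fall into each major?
SELECT major, COUNT(*)
FROM students
WHERE credits > 98
GROUP BY major

Note: WHERE filters rows before grouping.

Result:
  CS: 3
  Chemistry: 1
  English: 1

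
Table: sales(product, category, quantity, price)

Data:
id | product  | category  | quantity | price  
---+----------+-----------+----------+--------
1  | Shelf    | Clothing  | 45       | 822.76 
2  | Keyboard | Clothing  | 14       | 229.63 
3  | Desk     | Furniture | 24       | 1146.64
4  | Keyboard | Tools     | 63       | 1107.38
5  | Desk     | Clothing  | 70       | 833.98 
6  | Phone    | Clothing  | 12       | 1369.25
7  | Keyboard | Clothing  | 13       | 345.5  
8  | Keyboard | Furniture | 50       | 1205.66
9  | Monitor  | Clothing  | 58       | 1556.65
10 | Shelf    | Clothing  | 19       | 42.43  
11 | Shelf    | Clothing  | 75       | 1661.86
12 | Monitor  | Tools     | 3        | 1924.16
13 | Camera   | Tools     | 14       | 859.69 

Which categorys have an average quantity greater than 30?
SELECT category, AVG(quantity)
FROM sales
GROUP BY category
HAVING AVG(quantity) > 30

Result:
  Clothing: avg=38.25
  Furniture: avg=37.00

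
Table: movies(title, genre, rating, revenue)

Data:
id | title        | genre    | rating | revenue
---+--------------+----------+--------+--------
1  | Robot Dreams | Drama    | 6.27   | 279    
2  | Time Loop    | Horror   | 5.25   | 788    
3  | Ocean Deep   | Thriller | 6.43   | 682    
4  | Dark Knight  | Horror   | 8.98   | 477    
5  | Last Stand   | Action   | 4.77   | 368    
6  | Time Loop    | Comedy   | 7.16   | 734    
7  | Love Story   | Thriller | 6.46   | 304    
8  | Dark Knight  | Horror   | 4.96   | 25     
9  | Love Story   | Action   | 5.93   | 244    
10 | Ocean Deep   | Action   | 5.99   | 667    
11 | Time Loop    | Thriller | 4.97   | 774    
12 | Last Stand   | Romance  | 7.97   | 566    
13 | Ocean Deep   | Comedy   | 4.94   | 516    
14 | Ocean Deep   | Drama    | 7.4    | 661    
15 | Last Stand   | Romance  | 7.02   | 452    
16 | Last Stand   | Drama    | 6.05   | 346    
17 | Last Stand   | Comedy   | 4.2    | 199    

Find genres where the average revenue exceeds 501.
SELECT genre, AVG(revenue)
FROM movies
GROUP BY genre
HAVING AVG(revenue) > 501

Result:
  Romance: avg=509.00
  Thriller: avg=586.67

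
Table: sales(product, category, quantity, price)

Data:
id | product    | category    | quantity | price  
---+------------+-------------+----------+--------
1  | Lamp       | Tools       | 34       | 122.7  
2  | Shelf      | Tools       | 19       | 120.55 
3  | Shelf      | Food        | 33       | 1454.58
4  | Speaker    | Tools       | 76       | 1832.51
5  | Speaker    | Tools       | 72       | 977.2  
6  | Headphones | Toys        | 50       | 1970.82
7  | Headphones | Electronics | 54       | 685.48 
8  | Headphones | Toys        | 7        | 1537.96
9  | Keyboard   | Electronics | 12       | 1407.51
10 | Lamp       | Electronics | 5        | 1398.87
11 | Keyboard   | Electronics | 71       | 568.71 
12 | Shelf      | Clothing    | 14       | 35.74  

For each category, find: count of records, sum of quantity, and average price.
SELECT category,
       COUNT(*) as cnt,
       SUM(quantity) as total_quantity,
       AVG(price) as avg_price
FROM sales
GROUP BY category

Result:
  Clothing: 1 records, 14 total quantity, 35.74 avg price
  Electronics: 4 records, 142 total quantity, 1015.14 avg price
  Food: 1 records, 33 total quantity, 1454.58 avg price
  Tools: 4 records, 201 total quantity, 763.24 avg price
  Toys: 2 records, 57 total quantity, 1754.39 avg price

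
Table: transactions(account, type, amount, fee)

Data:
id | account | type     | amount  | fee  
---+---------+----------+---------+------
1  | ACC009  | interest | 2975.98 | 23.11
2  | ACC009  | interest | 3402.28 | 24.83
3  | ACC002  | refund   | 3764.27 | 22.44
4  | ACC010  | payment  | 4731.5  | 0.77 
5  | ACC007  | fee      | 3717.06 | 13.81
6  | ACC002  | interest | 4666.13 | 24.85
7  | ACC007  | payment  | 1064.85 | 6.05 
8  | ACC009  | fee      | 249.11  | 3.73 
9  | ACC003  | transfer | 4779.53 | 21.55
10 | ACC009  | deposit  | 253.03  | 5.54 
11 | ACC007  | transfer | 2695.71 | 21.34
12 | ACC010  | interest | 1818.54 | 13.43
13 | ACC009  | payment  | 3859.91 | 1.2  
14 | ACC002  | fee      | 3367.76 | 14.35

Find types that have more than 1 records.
SELECT type, COUNT(*) as cnt
FROM transactions
GROUP BY type
HAVING COUNT(*) > 1

Result:
  fee: 3
  interest: 4
  payment: 3
  transfer: 2

Note: HAVING filters groups after aggregation, WHERE filters rows before.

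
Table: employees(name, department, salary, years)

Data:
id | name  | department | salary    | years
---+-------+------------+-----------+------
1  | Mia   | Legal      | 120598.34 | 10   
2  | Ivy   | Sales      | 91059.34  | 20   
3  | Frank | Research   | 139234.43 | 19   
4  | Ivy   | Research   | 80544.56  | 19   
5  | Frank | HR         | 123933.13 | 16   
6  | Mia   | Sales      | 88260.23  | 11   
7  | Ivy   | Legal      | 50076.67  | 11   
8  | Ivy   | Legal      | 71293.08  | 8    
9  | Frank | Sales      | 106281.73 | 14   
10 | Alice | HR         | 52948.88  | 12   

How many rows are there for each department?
SELECT department, COUNT(*) as count
FROM employees
GROUP BY department

Result:
  HR: 2
  Legal: 3
  Research: 2
  Sales: 3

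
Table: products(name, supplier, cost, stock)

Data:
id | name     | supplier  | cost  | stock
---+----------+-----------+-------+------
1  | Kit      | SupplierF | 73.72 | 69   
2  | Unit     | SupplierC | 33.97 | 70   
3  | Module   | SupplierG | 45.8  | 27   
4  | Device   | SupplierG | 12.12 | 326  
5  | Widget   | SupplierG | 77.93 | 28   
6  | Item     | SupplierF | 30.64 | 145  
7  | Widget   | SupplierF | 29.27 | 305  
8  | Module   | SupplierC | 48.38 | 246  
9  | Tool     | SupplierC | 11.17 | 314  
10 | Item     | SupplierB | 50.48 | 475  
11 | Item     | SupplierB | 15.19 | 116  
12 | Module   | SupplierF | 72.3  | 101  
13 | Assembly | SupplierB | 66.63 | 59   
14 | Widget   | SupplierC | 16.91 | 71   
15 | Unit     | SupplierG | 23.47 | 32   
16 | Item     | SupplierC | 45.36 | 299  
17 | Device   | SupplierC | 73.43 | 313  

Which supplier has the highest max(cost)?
SELECT supplier, MAX(cost) as val
FROM products
GROUP BY supplier
ORDER BY val DESC
LIMIT 1

Result: SupplierG with max(cost) = 77.93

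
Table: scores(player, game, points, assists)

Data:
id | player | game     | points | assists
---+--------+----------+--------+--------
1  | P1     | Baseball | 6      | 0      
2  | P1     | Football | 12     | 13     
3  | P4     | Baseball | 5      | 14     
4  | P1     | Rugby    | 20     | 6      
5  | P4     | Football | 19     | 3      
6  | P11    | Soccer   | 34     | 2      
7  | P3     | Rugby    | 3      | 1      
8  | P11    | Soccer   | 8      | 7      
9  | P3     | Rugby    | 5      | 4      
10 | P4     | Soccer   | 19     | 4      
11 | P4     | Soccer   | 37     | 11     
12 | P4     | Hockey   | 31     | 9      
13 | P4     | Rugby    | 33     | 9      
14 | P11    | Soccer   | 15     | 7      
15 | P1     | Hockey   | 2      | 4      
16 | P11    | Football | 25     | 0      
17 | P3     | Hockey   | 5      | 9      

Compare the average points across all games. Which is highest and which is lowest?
SELECT game, AVG(points)
FROM scores
GROUP BY game
ORDER BY AVG(points)

All groups:
  Baseball: 5.50
  Hockey: 12.67
  Rugby: 15.25
  Football: 18.67
  Soccer: 22.60

Highest: Soccer (22.60)
Lowest: Baseball (5.50)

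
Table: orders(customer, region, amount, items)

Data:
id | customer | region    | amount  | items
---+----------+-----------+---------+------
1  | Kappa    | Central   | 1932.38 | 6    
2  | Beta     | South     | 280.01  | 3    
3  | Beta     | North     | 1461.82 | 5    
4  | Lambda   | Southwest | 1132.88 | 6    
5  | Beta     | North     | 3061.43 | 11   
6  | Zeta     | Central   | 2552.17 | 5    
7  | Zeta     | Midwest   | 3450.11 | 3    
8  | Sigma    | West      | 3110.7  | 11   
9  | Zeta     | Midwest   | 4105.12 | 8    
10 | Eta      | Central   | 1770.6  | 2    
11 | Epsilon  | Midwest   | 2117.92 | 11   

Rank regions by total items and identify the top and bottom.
SELECT region, SUM(items)
FROM orders
GROUP BY region
ORDER BY SUM(items)

All groups:
  South: 3
  Southwest: 6
  West: 11
  Central: 13
  North: 16
  Midwest: 22

Highest: Midwest (22)
Lowest: South (3)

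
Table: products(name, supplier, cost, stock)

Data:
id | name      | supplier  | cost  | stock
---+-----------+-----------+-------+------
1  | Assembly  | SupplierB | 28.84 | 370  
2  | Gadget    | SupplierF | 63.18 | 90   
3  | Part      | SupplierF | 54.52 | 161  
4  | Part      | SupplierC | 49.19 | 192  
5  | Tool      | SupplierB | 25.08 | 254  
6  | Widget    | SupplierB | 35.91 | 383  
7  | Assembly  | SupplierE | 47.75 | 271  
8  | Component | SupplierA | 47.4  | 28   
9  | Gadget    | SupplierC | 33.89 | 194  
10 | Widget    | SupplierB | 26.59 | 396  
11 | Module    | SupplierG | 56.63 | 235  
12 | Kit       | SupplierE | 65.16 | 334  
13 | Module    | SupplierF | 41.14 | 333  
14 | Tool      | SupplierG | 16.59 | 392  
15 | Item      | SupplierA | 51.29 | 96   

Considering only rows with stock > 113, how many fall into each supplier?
SELECT supplier, COUNT(*)
FROM products
WHERE stock > 113
GROUP BY supplier

Note: WHERE filters rows before grouping.

Result:
  SupplierB: 4
  SupplierC: 2
  SupplierE: 2
  SupplierF: 2
  SupplierG: 2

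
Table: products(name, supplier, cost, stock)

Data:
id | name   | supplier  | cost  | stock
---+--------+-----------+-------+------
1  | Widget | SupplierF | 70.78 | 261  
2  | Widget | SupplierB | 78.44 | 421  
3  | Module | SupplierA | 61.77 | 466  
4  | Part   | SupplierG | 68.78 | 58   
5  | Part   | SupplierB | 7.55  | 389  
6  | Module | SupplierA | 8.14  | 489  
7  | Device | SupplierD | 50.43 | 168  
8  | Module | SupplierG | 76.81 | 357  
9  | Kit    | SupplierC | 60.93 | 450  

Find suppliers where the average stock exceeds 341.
SELECT supplier, AVG(stock)
FROM products
GROUP BY supplier
HAVING AVG(stock) > 341

Result:
  SupplierA: avg=477.50
  SupplierB: avg=405.00
  SupplierC: avg=450.00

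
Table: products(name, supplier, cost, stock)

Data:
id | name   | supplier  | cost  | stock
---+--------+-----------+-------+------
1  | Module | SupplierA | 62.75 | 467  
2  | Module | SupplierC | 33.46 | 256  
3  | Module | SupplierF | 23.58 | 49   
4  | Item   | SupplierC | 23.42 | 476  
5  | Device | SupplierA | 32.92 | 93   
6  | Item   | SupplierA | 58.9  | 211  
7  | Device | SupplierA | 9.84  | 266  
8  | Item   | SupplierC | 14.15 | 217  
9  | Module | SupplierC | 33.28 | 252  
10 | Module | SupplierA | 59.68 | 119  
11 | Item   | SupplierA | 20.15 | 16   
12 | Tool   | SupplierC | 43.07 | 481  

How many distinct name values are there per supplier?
SELECT supplier, COUNT(DISTINCT name)
FROM products
GROUP BY supplier

Result:
  SupplierA: 3 distinct
  SupplierC: 3 distinct
  SupplierF: 1 distinct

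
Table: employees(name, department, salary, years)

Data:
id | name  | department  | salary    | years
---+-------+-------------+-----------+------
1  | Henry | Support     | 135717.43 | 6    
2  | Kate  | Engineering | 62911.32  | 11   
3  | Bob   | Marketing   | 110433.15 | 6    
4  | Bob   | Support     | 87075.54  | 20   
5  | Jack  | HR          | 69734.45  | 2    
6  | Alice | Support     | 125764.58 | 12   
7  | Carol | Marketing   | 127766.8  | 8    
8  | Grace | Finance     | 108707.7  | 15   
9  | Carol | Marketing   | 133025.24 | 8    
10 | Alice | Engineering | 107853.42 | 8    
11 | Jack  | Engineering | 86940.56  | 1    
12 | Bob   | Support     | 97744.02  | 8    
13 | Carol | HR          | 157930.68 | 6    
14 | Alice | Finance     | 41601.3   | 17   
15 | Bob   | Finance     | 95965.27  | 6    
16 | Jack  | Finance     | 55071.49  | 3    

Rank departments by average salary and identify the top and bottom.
SELECT department, AVG(salary)
FROM employees
GROUP BY department
ORDER BY AVG(salary)

All groups:
  Finance: 75336.44
  Engineering: 85901.77
  Support: 111575.39
  HR: 113832.57
  Marketing: 123741.73

Highest: Marketing (123741.73)
Lowest: Finance (75336.44)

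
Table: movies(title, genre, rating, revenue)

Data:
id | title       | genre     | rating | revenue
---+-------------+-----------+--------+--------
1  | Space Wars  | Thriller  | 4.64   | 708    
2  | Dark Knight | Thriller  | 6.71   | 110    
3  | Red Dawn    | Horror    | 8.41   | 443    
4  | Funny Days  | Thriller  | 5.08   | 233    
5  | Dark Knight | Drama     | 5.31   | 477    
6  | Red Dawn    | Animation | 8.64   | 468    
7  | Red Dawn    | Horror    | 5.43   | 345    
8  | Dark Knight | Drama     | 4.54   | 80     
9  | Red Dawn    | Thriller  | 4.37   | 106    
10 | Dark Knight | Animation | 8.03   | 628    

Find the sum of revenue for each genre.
SELECT genre, SUM(revenue) as result
FROM movies
GROUP BY genre

Result:
  Animation: 1096
  Drama: 557
  Horror: 788
  Thriller: 1157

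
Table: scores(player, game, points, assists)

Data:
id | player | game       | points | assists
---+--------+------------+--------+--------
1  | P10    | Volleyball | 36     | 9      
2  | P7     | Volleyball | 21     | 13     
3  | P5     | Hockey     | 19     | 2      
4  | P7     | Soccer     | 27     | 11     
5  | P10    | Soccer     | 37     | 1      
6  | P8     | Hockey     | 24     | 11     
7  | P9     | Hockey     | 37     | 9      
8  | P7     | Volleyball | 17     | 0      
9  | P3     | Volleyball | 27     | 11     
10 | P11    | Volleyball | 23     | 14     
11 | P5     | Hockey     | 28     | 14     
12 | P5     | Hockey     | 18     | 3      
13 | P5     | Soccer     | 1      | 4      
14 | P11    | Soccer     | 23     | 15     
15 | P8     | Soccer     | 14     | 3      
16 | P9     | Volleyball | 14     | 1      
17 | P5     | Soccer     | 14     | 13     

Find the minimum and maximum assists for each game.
SELECT game, MIN(assists), MAX(assists)
FROM scores
GROUP BY game

Result:
  Hockey: min=2, max=14
  Soccer: min=1, max=15
  Volleyball: min=0, max=14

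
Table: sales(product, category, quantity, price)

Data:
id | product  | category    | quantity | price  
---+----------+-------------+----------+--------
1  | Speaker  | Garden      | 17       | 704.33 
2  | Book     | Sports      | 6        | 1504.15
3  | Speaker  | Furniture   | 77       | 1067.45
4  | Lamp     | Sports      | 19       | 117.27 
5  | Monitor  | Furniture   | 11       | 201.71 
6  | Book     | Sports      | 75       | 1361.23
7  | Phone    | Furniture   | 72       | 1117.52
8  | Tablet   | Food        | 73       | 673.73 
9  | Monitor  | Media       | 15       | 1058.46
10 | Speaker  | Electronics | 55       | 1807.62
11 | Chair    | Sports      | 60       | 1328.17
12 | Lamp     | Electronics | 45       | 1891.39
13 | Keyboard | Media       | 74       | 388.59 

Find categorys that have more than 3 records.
SELECT category, COUNT(*) as cnt
FROM sales
GROUP BY category
HAVING COUNT(*) > 3

Result:
  Sports: 4

Note: HAVING filters groups after aggregation, WHERE filters rows before.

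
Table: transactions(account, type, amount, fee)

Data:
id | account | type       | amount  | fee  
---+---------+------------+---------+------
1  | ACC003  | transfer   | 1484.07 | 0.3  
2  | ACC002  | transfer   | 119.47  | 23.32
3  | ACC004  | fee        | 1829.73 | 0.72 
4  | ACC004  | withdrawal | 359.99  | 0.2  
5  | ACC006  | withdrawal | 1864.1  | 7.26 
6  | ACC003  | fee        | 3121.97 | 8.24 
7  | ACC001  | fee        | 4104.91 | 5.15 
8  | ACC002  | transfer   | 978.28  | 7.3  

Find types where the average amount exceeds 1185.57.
SELECT type, AVG(amount)
FROM transactions
GROUP BY type
HAVING AVG(amount) > 1185.57

Result:
  fee: avg=3018.87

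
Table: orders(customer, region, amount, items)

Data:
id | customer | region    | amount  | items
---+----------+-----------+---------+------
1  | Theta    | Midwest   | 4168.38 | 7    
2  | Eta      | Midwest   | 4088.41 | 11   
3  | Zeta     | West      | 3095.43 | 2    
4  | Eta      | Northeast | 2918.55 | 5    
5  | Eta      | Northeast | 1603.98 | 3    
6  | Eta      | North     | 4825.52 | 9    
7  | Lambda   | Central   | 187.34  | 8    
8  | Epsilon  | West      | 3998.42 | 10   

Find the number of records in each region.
SELECT region, COUNT(*) as count
FROM orders
GROUP BY region

Result:
  Central: 1
  Midwest: 2
  North: 1
  Northeast: 2
  West: 2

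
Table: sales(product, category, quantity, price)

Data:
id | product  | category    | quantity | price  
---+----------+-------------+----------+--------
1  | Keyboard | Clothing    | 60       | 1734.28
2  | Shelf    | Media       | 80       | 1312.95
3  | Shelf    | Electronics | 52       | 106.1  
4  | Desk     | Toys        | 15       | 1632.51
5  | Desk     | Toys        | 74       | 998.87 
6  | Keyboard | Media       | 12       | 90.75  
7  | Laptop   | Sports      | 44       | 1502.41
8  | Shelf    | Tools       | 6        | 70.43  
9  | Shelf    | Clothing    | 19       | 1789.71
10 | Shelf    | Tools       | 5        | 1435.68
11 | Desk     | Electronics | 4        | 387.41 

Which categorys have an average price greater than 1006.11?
SELECT category, AVG(price)
FROM sales
GROUP BY category
HAVING AVG(price) > 1006.11

Result:
  Clothing: avg=1762.00
  Sports: avg=1502.41
  Toys: avg=1315.69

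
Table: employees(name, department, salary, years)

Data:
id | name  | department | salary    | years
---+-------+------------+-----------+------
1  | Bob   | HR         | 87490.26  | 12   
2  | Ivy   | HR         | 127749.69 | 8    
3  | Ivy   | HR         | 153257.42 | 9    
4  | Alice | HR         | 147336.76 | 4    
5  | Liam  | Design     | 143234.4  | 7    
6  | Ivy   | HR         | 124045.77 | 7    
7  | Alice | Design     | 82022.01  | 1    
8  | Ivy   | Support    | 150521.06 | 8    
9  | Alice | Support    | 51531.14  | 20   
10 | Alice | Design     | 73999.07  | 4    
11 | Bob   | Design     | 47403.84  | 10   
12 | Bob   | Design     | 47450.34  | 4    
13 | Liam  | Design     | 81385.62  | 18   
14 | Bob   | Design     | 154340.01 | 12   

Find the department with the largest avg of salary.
SELECT department, AVG(salary) as val
FROM employees
GROUP BY department
ORDER BY val DESC
LIMIT 1

Result: HR with avg(salary) = 127975.98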